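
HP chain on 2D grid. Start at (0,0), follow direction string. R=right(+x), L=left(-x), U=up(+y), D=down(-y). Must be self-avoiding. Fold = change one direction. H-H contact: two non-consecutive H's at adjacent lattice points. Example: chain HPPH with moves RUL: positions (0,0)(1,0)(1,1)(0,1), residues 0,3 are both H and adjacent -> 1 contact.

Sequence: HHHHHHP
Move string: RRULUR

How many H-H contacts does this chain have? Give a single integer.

Positions: [(0, 0), (1, 0), (2, 0), (2, 1), (1, 1), (1, 2), (2, 2)]
H-H contact: residue 1 @(1,0) - residue 4 @(1, 1)

Answer: 1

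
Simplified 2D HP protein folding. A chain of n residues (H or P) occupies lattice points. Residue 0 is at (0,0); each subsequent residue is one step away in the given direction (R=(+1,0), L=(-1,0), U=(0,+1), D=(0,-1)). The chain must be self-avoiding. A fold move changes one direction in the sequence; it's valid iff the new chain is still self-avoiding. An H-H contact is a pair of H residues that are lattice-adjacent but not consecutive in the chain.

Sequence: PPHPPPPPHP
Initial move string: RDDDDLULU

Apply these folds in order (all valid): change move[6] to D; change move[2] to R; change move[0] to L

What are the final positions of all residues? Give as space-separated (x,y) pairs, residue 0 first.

Answer: (0,0) (-1,0) (-1,-1) (0,-1) (0,-2) (0,-3) (-1,-3) (-1,-4) (-2,-4) (-2,-3)

Derivation:
Initial moves: RDDDDLULU
Fold: move[6]->D => RDDDDLDLU (positions: [(0, 0), (1, 0), (1, -1), (1, -2), (1, -3), (1, -4), (0, -4), (0, -5), (-1, -5), (-1, -4)])
Fold: move[2]->R => RDRDDLDLU (positions: [(0, 0), (1, 0), (1, -1), (2, -1), (2, -2), (2, -3), (1, -3), (1, -4), (0, -4), (0, -3)])
Fold: move[0]->L => LDRDDLDLU (positions: [(0, 0), (-1, 0), (-1, -1), (0, -1), (0, -2), (0, -3), (-1, -3), (-1, -4), (-2, -4), (-2, -3)])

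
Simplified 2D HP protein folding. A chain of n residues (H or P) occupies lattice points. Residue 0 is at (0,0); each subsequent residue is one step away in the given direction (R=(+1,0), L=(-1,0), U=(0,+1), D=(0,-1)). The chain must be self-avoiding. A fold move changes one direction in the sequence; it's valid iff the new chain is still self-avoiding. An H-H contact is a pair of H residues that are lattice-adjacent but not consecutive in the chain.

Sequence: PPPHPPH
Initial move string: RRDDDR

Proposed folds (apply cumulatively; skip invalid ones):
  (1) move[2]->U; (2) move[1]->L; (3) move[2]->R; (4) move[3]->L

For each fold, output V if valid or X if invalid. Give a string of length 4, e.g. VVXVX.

Answer: XXVX

Derivation:
Initial: RRDDDR -> [(0, 0), (1, 0), (2, 0), (2, -1), (2, -2), (2, -3), (3, -3)]
Fold 1: move[2]->U => RRUDDR INVALID (collision), skipped
Fold 2: move[1]->L => RLDDDR INVALID (collision), skipped
Fold 3: move[2]->R => RRRDDR VALID
Fold 4: move[3]->L => RRRLDR INVALID (collision), skipped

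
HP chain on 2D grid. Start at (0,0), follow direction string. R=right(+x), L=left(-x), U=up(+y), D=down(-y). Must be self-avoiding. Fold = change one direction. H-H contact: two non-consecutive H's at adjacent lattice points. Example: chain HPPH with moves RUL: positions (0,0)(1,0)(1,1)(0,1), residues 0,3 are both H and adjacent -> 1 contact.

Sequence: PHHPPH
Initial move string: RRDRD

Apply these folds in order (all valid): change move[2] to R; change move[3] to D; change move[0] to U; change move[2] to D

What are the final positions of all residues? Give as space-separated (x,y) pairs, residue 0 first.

Initial moves: RRDRD
Fold: move[2]->R => RRRRD (positions: [(0, 0), (1, 0), (2, 0), (3, 0), (4, 0), (4, -1)])
Fold: move[3]->D => RRRDD (positions: [(0, 0), (1, 0), (2, 0), (3, 0), (3, -1), (3, -2)])
Fold: move[0]->U => URRDD (positions: [(0, 0), (0, 1), (1, 1), (2, 1), (2, 0), (2, -1)])
Fold: move[2]->D => URDDD (positions: [(0, 0), (0, 1), (1, 1), (1, 0), (1, -1), (1, -2)])

Answer: (0,0) (0,1) (1,1) (1,0) (1,-1) (1,-2)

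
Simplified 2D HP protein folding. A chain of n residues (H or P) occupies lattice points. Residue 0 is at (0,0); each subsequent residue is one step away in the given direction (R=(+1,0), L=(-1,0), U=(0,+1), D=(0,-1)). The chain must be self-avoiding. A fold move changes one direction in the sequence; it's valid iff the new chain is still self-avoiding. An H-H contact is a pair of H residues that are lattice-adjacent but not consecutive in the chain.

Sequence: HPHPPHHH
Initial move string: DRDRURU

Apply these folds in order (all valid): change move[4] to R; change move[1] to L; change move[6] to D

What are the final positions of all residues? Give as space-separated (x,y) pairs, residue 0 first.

Answer: (0,0) (0,-1) (-1,-1) (-1,-2) (0,-2) (1,-2) (2,-2) (2,-3)

Derivation:
Initial moves: DRDRURU
Fold: move[4]->R => DRDRRRU (positions: [(0, 0), (0, -1), (1, -1), (1, -2), (2, -2), (3, -2), (4, -2), (4, -1)])
Fold: move[1]->L => DLDRRRU (positions: [(0, 0), (0, -1), (-1, -1), (-1, -2), (0, -2), (1, -2), (2, -2), (2, -1)])
Fold: move[6]->D => DLDRRRD (positions: [(0, 0), (0, -1), (-1, -1), (-1, -2), (0, -2), (1, -2), (2, -2), (2, -3)])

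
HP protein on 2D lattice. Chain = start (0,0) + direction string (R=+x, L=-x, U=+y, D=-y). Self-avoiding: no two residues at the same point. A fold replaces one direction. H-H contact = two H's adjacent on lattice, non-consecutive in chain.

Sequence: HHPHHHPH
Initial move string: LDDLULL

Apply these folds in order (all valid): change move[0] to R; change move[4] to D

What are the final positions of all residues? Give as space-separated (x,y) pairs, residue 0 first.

Initial moves: LDDLULL
Fold: move[0]->R => RDDLULL (positions: [(0, 0), (1, 0), (1, -1), (1, -2), (0, -2), (0, -1), (-1, -1), (-2, -1)])
Fold: move[4]->D => RDDLDLL (positions: [(0, 0), (1, 0), (1, -1), (1, -2), (0, -2), (0, -3), (-1, -3), (-2, -3)])

Answer: (0,0) (1,0) (1,-1) (1,-2) (0,-2) (0,-3) (-1,-3) (-2,-3)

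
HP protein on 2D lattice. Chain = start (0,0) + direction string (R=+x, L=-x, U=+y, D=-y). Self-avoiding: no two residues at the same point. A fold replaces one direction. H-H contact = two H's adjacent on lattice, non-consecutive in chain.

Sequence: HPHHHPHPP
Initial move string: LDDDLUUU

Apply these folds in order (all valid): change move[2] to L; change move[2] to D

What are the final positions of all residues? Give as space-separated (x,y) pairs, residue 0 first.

Answer: (0,0) (-1,0) (-1,-1) (-1,-2) (-1,-3) (-2,-3) (-2,-2) (-2,-1) (-2,0)

Derivation:
Initial moves: LDDDLUUU
Fold: move[2]->L => LDLDLUUU (positions: [(0, 0), (-1, 0), (-1, -1), (-2, -1), (-2, -2), (-3, -2), (-3, -1), (-3, 0), (-3, 1)])
Fold: move[2]->D => LDDDLUUU (positions: [(0, 0), (-1, 0), (-1, -1), (-1, -2), (-1, -3), (-2, -3), (-2, -2), (-2, -1), (-2, 0)])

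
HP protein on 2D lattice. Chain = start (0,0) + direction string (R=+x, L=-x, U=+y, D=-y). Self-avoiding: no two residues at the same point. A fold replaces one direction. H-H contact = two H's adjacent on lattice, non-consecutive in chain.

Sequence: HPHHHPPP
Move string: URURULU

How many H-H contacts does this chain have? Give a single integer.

Answer: 0

Derivation:
Positions: [(0, 0), (0, 1), (1, 1), (1, 2), (2, 2), (2, 3), (1, 3), (1, 4)]
No H-H contacts found.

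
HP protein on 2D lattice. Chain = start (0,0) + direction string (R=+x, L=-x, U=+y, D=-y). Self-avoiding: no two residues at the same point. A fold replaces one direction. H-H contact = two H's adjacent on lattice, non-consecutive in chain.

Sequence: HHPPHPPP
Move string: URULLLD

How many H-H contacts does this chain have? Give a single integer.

Positions: [(0, 0), (0, 1), (1, 1), (1, 2), (0, 2), (-1, 2), (-2, 2), (-2, 1)]
H-H contact: residue 1 @(0,1) - residue 4 @(0, 2)

Answer: 1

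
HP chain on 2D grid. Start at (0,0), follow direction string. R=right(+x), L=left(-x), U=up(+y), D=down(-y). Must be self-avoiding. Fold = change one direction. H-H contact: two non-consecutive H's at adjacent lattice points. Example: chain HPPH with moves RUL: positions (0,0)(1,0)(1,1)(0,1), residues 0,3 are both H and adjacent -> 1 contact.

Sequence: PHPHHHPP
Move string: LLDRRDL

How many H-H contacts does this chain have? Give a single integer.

Positions: [(0, 0), (-1, 0), (-2, 0), (-2, -1), (-1, -1), (0, -1), (0, -2), (-1, -2)]
H-H contact: residue 1 @(-1,0) - residue 4 @(-1, -1)

Answer: 1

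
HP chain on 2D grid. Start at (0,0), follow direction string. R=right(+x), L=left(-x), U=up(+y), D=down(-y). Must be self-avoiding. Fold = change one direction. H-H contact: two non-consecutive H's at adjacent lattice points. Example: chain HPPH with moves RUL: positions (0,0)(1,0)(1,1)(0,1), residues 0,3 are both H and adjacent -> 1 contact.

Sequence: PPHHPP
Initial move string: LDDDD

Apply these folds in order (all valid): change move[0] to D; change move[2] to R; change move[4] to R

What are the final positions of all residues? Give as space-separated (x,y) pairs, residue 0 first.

Answer: (0,0) (0,-1) (0,-2) (1,-2) (1,-3) (2,-3)

Derivation:
Initial moves: LDDDD
Fold: move[0]->D => DDDDD (positions: [(0, 0), (0, -1), (0, -2), (0, -3), (0, -4), (0, -5)])
Fold: move[2]->R => DDRDD (positions: [(0, 0), (0, -1), (0, -2), (1, -2), (1, -3), (1, -4)])
Fold: move[4]->R => DDRDR (positions: [(0, 0), (0, -1), (0, -2), (1, -2), (1, -3), (2, -3)])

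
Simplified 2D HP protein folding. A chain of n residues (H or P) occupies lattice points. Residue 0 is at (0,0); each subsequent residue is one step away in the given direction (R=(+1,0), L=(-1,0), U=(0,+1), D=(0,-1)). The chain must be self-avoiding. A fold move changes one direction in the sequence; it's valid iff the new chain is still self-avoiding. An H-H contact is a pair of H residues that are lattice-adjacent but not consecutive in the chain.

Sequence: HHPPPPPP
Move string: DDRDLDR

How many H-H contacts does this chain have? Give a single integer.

Positions: [(0, 0), (0, -1), (0, -2), (1, -2), (1, -3), (0, -3), (0, -4), (1, -4)]
No H-H contacts found.

Answer: 0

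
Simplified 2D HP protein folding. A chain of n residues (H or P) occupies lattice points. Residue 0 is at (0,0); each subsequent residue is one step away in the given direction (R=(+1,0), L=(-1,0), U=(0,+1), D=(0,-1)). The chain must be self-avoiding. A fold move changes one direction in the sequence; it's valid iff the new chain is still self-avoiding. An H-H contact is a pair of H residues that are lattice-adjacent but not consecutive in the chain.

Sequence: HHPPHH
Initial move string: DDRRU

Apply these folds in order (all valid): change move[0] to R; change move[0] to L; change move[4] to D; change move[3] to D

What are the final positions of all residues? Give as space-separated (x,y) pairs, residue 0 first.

Initial moves: DDRRU
Fold: move[0]->R => RDRRU (positions: [(0, 0), (1, 0), (1, -1), (2, -1), (3, -1), (3, 0)])
Fold: move[0]->L => LDRRU (positions: [(0, 0), (-1, 0), (-1, -1), (0, -1), (1, -1), (1, 0)])
Fold: move[4]->D => LDRRD (positions: [(0, 0), (-1, 0), (-1, -1), (0, -1), (1, -1), (1, -2)])
Fold: move[3]->D => LDRDD (positions: [(0, 0), (-1, 0), (-1, -1), (0, -1), (0, -2), (0, -3)])

Answer: (0,0) (-1,0) (-1,-1) (0,-1) (0,-2) (0,-3)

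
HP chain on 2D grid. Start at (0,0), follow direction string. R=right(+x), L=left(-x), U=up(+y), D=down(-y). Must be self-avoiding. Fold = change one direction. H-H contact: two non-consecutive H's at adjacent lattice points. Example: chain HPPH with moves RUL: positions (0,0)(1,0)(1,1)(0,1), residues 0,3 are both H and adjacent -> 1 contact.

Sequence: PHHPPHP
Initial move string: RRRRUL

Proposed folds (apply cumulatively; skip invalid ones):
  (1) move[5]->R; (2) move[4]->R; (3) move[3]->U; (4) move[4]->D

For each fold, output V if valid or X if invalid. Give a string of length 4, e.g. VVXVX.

Answer: VVVX

Derivation:
Initial: RRRRUL -> [(0, 0), (1, 0), (2, 0), (3, 0), (4, 0), (4, 1), (3, 1)]
Fold 1: move[5]->R => RRRRUR VALID
Fold 2: move[4]->R => RRRRRR VALID
Fold 3: move[3]->U => RRRURR VALID
Fold 4: move[4]->D => RRRUDR INVALID (collision), skipped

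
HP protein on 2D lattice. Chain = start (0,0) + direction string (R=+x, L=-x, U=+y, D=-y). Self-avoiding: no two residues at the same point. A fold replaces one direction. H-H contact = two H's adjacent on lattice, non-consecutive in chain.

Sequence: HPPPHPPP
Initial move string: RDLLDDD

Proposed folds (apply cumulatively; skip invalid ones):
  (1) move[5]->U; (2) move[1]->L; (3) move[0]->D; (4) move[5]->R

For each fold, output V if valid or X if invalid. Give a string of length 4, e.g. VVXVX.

Answer: XXVV

Derivation:
Initial: RDLLDDD -> [(0, 0), (1, 0), (1, -1), (0, -1), (-1, -1), (-1, -2), (-1, -3), (-1, -4)]
Fold 1: move[5]->U => RDLLDUD INVALID (collision), skipped
Fold 2: move[1]->L => RLLLDDD INVALID (collision), skipped
Fold 3: move[0]->D => DDLLDDD VALID
Fold 4: move[5]->R => DDLLDRD VALID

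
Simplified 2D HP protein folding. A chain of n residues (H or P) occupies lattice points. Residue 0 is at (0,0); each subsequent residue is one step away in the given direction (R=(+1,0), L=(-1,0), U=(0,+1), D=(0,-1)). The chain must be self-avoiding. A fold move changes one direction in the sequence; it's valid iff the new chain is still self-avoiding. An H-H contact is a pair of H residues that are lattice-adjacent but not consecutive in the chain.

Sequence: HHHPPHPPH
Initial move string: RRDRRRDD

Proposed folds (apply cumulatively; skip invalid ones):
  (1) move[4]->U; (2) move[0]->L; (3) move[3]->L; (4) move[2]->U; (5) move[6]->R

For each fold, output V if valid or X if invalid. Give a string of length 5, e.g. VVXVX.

Answer: VXXVV

Derivation:
Initial: RRDRRRDD -> [(0, 0), (1, 0), (2, 0), (2, -1), (3, -1), (4, -1), (5, -1), (5, -2), (5, -3)]
Fold 1: move[4]->U => RRDRURDD VALID
Fold 2: move[0]->L => LRDRURDD INVALID (collision), skipped
Fold 3: move[3]->L => RRDLURDD INVALID (collision), skipped
Fold 4: move[2]->U => RRURURDD VALID
Fold 5: move[6]->R => RRURURRD VALID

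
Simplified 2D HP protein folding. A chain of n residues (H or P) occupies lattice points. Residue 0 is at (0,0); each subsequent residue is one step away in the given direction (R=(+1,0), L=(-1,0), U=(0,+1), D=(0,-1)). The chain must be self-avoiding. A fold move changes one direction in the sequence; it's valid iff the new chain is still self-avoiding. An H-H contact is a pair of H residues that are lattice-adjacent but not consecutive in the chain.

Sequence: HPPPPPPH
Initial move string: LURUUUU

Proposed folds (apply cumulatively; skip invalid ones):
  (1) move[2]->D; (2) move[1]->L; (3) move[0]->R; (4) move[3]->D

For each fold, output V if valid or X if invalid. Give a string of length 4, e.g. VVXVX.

Initial: LURUUUU -> [(0, 0), (-1, 0), (-1, 1), (0, 1), (0, 2), (0, 3), (0, 4), (0, 5)]
Fold 1: move[2]->D => LUDUUUU INVALID (collision), skipped
Fold 2: move[1]->L => LLRUUUU INVALID (collision), skipped
Fold 3: move[0]->R => RURUUUU VALID
Fold 4: move[3]->D => RURDUUU INVALID (collision), skipped

Answer: XXVX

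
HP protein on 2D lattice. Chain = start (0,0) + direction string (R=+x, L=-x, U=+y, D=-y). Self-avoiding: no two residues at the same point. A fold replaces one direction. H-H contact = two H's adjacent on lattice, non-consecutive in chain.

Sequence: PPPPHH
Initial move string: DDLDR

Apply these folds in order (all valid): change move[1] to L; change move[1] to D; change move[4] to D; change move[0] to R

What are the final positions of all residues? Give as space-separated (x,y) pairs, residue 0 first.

Initial moves: DDLDR
Fold: move[1]->L => DLLDR (positions: [(0, 0), (0, -1), (-1, -1), (-2, -1), (-2, -2), (-1, -2)])
Fold: move[1]->D => DDLDR (positions: [(0, 0), (0, -1), (0, -2), (-1, -2), (-1, -3), (0, -3)])
Fold: move[4]->D => DDLDD (positions: [(0, 0), (0, -1), (0, -2), (-1, -2), (-1, -3), (-1, -4)])
Fold: move[0]->R => RDLDD (positions: [(0, 0), (1, 0), (1, -1), (0, -1), (0, -2), (0, -3)])

Answer: (0,0) (1,0) (1,-1) (0,-1) (0,-2) (0,-3)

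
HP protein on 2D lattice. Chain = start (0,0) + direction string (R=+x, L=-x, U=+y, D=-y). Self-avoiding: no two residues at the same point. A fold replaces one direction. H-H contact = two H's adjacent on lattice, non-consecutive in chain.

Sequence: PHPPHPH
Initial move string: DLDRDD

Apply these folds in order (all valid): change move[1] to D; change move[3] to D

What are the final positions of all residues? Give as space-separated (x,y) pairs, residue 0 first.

Answer: (0,0) (0,-1) (0,-2) (0,-3) (0,-4) (0,-5) (0,-6)

Derivation:
Initial moves: DLDRDD
Fold: move[1]->D => DDDRDD (positions: [(0, 0), (0, -1), (0, -2), (0, -3), (1, -3), (1, -4), (1, -5)])
Fold: move[3]->D => DDDDDD (positions: [(0, 0), (0, -1), (0, -2), (0, -3), (0, -4), (0, -5), (0, -6)])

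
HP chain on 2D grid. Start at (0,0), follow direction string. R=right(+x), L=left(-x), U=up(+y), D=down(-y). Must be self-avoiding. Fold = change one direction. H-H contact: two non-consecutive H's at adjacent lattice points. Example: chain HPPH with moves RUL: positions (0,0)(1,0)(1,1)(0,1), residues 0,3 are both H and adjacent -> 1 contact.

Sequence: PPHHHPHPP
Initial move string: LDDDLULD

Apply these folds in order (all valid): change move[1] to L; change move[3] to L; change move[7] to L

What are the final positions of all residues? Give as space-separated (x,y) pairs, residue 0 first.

Initial moves: LDDDLULD
Fold: move[1]->L => LLDDLULD (positions: [(0, 0), (-1, 0), (-2, 0), (-2, -1), (-2, -2), (-3, -2), (-3, -1), (-4, -1), (-4, -2)])
Fold: move[3]->L => LLDLLULD (positions: [(0, 0), (-1, 0), (-2, 0), (-2, -1), (-3, -1), (-4, -1), (-4, 0), (-5, 0), (-5, -1)])
Fold: move[7]->L => LLDLLULL (positions: [(0, 0), (-1, 0), (-2, 0), (-2, -1), (-3, -1), (-4, -1), (-4, 0), (-5, 0), (-6, 0)])

Answer: (0,0) (-1,0) (-2,0) (-2,-1) (-3,-1) (-4,-1) (-4,0) (-5,0) (-6,0)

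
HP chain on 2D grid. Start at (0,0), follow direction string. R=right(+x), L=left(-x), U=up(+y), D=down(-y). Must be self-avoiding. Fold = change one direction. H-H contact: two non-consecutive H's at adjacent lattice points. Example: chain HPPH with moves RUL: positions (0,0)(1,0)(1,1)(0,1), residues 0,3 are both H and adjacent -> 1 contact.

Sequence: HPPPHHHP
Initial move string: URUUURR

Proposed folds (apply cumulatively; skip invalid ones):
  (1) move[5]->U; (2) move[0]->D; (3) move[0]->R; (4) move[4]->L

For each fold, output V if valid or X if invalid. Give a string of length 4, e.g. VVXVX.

Answer: VVVV

Derivation:
Initial: URUUURR -> [(0, 0), (0, 1), (1, 1), (1, 2), (1, 3), (1, 4), (2, 4), (3, 4)]
Fold 1: move[5]->U => URUUUUR VALID
Fold 2: move[0]->D => DRUUUUR VALID
Fold 3: move[0]->R => RRUUUUR VALID
Fold 4: move[4]->L => RRUULUR VALID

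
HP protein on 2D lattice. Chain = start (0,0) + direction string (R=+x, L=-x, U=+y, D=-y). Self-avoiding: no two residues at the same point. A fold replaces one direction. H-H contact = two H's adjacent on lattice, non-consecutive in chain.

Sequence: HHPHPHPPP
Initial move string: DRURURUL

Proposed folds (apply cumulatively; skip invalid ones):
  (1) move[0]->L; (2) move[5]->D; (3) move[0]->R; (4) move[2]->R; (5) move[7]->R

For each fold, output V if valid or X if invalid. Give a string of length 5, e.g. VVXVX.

Answer: XXVVV

Derivation:
Initial: DRURURUL -> [(0, 0), (0, -1), (1, -1), (1, 0), (2, 0), (2, 1), (3, 1), (3, 2), (2, 2)]
Fold 1: move[0]->L => LRURURUL INVALID (collision), skipped
Fold 2: move[5]->D => DRURUDUL INVALID (collision), skipped
Fold 3: move[0]->R => RRURURUL VALID
Fold 4: move[2]->R => RRRRURUL VALID
Fold 5: move[7]->R => RRRRURUR VALID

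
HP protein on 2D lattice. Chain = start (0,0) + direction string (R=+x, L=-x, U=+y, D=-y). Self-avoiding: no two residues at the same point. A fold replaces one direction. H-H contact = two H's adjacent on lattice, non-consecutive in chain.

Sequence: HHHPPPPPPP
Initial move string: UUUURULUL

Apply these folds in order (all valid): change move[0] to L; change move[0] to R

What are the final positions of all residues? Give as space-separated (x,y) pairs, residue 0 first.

Answer: (0,0) (1,0) (1,1) (1,2) (1,3) (2,3) (2,4) (1,4) (1,5) (0,5)

Derivation:
Initial moves: UUUURULUL
Fold: move[0]->L => LUUURULUL (positions: [(0, 0), (-1, 0), (-1, 1), (-1, 2), (-1, 3), (0, 3), (0, 4), (-1, 4), (-1, 5), (-2, 5)])
Fold: move[0]->R => RUUURULUL (positions: [(0, 0), (1, 0), (1, 1), (1, 2), (1, 3), (2, 3), (2, 4), (1, 4), (1, 5), (0, 5)])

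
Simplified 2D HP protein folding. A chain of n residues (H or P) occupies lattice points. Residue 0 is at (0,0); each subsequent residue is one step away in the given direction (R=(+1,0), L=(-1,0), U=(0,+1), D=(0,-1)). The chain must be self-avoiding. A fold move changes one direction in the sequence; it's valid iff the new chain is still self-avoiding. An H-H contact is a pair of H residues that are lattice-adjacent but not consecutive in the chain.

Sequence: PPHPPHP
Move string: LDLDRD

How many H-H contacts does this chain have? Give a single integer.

Answer: 1

Derivation:
Positions: [(0, 0), (-1, 0), (-1, -1), (-2, -1), (-2, -2), (-1, -2), (-1, -3)]
H-H contact: residue 2 @(-1,-1) - residue 5 @(-1, -2)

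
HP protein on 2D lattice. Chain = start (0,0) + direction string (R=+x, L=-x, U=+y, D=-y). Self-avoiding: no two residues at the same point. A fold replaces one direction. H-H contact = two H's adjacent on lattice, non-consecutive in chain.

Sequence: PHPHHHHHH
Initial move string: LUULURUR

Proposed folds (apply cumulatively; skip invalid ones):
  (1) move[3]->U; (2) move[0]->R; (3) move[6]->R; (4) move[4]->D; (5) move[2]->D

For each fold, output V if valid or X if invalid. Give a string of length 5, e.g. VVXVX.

Initial: LUULURUR -> [(0, 0), (-1, 0), (-1, 1), (-1, 2), (-2, 2), (-2, 3), (-1, 3), (-1, 4), (0, 4)]
Fold 1: move[3]->U => LUUUURUR VALID
Fold 2: move[0]->R => RUUUURUR VALID
Fold 3: move[6]->R => RUUUURRR VALID
Fold 4: move[4]->D => RUUUDRRR INVALID (collision), skipped
Fold 5: move[2]->D => RUDUURRR INVALID (collision), skipped

Answer: VVVXX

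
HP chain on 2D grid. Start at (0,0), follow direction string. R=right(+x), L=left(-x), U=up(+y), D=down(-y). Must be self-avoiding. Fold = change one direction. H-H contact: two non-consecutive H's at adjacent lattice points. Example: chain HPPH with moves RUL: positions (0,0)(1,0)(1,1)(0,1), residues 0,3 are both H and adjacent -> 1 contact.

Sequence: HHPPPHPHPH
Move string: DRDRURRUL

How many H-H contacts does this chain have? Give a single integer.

Answer: 0

Derivation:
Positions: [(0, 0), (0, -1), (1, -1), (1, -2), (2, -2), (2, -1), (3, -1), (4, -1), (4, 0), (3, 0)]
No H-H contacts found.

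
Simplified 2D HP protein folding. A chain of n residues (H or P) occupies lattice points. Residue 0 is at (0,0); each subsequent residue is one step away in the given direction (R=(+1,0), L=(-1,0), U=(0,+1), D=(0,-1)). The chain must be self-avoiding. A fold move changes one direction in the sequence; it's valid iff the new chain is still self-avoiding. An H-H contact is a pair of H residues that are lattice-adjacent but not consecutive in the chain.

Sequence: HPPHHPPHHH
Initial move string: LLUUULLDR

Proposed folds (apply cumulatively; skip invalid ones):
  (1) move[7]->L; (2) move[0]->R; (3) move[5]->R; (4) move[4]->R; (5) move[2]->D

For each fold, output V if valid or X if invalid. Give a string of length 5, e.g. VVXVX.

Initial: LLUUULLDR -> [(0, 0), (-1, 0), (-2, 0), (-2, 1), (-2, 2), (-2, 3), (-3, 3), (-4, 3), (-4, 2), (-3, 2)]
Fold 1: move[7]->L => LLUUULLLR INVALID (collision), skipped
Fold 2: move[0]->R => RLUUULLDR INVALID (collision), skipped
Fold 3: move[5]->R => LLUUURLDR INVALID (collision), skipped
Fold 4: move[4]->R => LLUURLLDR INVALID (collision), skipped
Fold 5: move[2]->D => LLDUULLDR INVALID (collision), skipped

Answer: XXXXX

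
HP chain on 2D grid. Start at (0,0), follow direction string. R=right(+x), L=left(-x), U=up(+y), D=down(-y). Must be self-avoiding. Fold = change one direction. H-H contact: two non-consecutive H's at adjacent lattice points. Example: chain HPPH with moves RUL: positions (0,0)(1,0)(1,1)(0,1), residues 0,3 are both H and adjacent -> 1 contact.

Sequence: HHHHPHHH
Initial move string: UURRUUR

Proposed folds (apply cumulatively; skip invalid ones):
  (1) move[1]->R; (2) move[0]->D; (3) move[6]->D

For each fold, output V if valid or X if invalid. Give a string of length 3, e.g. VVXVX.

Initial: UURRUUR -> [(0, 0), (0, 1), (0, 2), (1, 2), (2, 2), (2, 3), (2, 4), (3, 4)]
Fold 1: move[1]->R => URRRUUR VALID
Fold 2: move[0]->D => DRRRUUR VALID
Fold 3: move[6]->D => DRRRUUD INVALID (collision), skipped

Answer: VVX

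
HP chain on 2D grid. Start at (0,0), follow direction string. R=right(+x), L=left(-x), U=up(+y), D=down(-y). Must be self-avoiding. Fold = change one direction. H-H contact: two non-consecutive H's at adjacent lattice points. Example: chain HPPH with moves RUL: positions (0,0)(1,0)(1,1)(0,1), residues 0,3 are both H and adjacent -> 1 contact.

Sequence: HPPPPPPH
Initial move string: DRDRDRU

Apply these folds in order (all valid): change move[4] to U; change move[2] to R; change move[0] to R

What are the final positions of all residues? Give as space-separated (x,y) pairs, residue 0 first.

Answer: (0,0) (1,0) (2,0) (3,0) (4,0) (4,1) (5,1) (5,2)

Derivation:
Initial moves: DRDRDRU
Fold: move[4]->U => DRDRURU (positions: [(0, 0), (0, -1), (1, -1), (1, -2), (2, -2), (2, -1), (3, -1), (3, 0)])
Fold: move[2]->R => DRRRURU (positions: [(0, 0), (0, -1), (1, -1), (2, -1), (3, -1), (3, 0), (4, 0), (4, 1)])
Fold: move[0]->R => RRRRURU (positions: [(0, 0), (1, 0), (2, 0), (3, 0), (4, 0), (4, 1), (5, 1), (5, 2)])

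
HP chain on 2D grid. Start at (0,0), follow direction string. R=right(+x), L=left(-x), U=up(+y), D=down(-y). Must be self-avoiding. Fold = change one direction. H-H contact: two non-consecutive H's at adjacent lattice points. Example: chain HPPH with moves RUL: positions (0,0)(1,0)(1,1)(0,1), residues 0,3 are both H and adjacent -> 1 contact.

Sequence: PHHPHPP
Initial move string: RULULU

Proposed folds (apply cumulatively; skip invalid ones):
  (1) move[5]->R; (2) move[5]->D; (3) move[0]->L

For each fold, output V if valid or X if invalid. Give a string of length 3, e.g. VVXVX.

Initial: RULULU -> [(0, 0), (1, 0), (1, 1), (0, 1), (0, 2), (-1, 2), (-1, 3)]
Fold 1: move[5]->R => RULULR INVALID (collision), skipped
Fold 2: move[5]->D => RULULD VALID
Fold 3: move[0]->L => LULULD VALID

Answer: XVV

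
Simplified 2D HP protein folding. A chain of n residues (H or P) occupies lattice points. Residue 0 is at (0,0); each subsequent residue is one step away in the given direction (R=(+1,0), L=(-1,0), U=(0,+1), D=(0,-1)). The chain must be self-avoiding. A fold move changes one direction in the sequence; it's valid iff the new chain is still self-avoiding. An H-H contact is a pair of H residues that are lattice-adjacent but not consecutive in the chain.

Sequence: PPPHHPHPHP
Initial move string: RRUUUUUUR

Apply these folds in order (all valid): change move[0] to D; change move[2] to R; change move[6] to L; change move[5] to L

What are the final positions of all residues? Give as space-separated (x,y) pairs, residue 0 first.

Answer: (0,0) (0,-1) (1,-1) (2,-1) (2,0) (2,1) (1,1) (0,1) (0,2) (1,2)

Derivation:
Initial moves: RRUUUUUUR
Fold: move[0]->D => DRUUUUUUR (positions: [(0, 0), (0, -1), (1, -1), (1, 0), (1, 1), (1, 2), (1, 3), (1, 4), (1, 5), (2, 5)])
Fold: move[2]->R => DRRUUUUUR (positions: [(0, 0), (0, -1), (1, -1), (2, -1), (2, 0), (2, 1), (2, 2), (2, 3), (2, 4), (3, 4)])
Fold: move[6]->L => DRRUUULUR (positions: [(0, 0), (0, -1), (1, -1), (2, -1), (2, 0), (2, 1), (2, 2), (1, 2), (1, 3), (2, 3)])
Fold: move[5]->L => DRRUULLUR (positions: [(0, 0), (0, -1), (1, -1), (2, -1), (2, 0), (2, 1), (1, 1), (0, 1), (0, 2), (1, 2)])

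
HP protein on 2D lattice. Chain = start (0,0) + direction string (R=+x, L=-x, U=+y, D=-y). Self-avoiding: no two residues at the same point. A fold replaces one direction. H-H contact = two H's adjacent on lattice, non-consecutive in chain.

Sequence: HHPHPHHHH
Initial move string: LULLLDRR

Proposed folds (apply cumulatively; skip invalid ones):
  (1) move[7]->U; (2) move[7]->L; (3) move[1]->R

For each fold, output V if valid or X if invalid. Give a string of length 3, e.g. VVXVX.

Answer: XXX

Derivation:
Initial: LULLLDRR -> [(0, 0), (-1, 0), (-1, 1), (-2, 1), (-3, 1), (-4, 1), (-4, 0), (-3, 0), (-2, 0)]
Fold 1: move[7]->U => LULLLDRU INVALID (collision), skipped
Fold 2: move[7]->L => LULLLDRL INVALID (collision), skipped
Fold 3: move[1]->R => LRLLLDRR INVALID (collision), skipped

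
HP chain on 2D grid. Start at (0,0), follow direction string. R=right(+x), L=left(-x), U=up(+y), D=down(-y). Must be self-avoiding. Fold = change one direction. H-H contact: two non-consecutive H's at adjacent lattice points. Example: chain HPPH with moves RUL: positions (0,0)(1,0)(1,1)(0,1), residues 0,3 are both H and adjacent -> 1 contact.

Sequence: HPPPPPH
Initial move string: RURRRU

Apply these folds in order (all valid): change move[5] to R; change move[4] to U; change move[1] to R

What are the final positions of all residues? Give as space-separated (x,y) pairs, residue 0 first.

Answer: (0,0) (1,0) (2,0) (3,0) (4,0) (4,1) (5,1)

Derivation:
Initial moves: RURRRU
Fold: move[5]->R => RURRRR (positions: [(0, 0), (1, 0), (1, 1), (2, 1), (3, 1), (4, 1), (5, 1)])
Fold: move[4]->U => RURRUR (positions: [(0, 0), (1, 0), (1, 1), (2, 1), (3, 1), (3, 2), (4, 2)])
Fold: move[1]->R => RRRRUR (positions: [(0, 0), (1, 0), (2, 0), (3, 0), (4, 0), (4, 1), (5, 1)])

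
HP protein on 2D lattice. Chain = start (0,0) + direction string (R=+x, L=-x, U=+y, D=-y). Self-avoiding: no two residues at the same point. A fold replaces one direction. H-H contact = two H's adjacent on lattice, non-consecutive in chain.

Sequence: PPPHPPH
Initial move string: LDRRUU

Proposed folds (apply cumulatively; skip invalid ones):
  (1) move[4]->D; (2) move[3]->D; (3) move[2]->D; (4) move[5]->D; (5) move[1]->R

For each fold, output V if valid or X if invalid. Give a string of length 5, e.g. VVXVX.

Initial: LDRRUU -> [(0, 0), (-1, 0), (-1, -1), (0, -1), (1, -1), (1, 0), (1, 1)]
Fold 1: move[4]->D => LDRRDU INVALID (collision), skipped
Fold 2: move[3]->D => LDRDUU INVALID (collision), skipped
Fold 3: move[2]->D => LDDRUU INVALID (collision), skipped
Fold 4: move[5]->D => LDRRUD INVALID (collision), skipped
Fold 5: move[1]->R => LRRRUU INVALID (collision), skipped

Answer: XXXXX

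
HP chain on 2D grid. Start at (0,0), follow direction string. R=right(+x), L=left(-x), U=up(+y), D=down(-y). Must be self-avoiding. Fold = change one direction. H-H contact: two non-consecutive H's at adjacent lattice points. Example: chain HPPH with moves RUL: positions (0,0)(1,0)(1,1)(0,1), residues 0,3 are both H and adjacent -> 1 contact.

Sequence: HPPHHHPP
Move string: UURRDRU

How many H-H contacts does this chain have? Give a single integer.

Positions: [(0, 0), (0, 1), (0, 2), (1, 2), (2, 2), (2, 1), (3, 1), (3, 2)]
No H-H contacts found.

Answer: 0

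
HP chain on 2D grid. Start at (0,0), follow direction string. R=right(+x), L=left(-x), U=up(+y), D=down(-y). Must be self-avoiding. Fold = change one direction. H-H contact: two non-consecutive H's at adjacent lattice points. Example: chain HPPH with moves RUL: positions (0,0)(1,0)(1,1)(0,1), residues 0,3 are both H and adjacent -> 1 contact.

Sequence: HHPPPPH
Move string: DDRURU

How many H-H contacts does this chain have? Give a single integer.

Positions: [(0, 0), (0, -1), (0, -2), (1, -2), (1, -1), (2, -1), (2, 0)]
No H-H contacts found.

Answer: 0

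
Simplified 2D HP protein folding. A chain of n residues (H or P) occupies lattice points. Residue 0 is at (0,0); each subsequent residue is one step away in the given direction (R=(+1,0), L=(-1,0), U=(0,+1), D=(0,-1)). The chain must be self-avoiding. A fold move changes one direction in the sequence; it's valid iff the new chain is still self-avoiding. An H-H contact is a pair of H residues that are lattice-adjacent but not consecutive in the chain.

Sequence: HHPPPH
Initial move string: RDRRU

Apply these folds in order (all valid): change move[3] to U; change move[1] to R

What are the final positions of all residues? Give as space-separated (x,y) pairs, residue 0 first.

Answer: (0,0) (1,0) (2,0) (3,0) (3,1) (3,2)

Derivation:
Initial moves: RDRRU
Fold: move[3]->U => RDRUU (positions: [(0, 0), (1, 0), (1, -1), (2, -1), (2, 0), (2, 1)])
Fold: move[1]->R => RRRUU (positions: [(0, 0), (1, 0), (2, 0), (3, 0), (3, 1), (3, 2)])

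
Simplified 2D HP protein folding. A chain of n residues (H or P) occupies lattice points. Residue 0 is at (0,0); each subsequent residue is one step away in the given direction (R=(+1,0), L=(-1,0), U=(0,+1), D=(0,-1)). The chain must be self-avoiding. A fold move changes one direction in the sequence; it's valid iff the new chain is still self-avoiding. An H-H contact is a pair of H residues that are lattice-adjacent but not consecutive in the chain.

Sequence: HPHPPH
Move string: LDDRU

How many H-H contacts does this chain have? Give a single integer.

Positions: [(0, 0), (-1, 0), (-1, -1), (-1, -2), (0, -2), (0, -1)]
H-H contact: residue 0 @(0,0) - residue 5 @(0, -1)
H-H contact: residue 2 @(-1,-1) - residue 5 @(0, -1)

Answer: 2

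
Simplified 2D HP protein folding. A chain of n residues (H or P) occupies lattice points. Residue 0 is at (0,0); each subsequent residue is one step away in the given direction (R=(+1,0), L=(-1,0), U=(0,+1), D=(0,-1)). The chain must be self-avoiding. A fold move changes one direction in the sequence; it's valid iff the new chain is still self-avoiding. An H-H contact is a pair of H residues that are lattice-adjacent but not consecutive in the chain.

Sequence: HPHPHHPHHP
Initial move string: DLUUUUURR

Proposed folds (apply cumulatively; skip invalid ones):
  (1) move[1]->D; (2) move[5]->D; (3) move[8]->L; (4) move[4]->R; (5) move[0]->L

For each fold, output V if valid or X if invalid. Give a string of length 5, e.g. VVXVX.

Initial: DLUUUUURR -> [(0, 0), (0, -1), (-1, -1), (-1, 0), (-1, 1), (-1, 2), (-1, 3), (-1, 4), (0, 4), (1, 4)]
Fold 1: move[1]->D => DDUUUUURR INVALID (collision), skipped
Fold 2: move[5]->D => DLUUUDURR INVALID (collision), skipped
Fold 3: move[8]->L => DLUUUUURL INVALID (collision), skipped
Fold 4: move[4]->R => DLUURUURR VALID
Fold 5: move[0]->L => LLUURUURR VALID

Answer: XXXVV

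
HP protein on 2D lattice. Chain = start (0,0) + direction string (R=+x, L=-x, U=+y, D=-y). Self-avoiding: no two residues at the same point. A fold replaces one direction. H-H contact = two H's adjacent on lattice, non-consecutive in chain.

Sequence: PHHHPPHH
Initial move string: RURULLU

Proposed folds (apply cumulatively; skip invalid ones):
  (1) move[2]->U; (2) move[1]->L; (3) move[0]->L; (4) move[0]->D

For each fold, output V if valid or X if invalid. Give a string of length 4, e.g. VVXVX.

Answer: VXVX

Derivation:
Initial: RURULLU -> [(0, 0), (1, 0), (1, 1), (2, 1), (2, 2), (1, 2), (0, 2), (0, 3)]
Fold 1: move[2]->U => RUUULLU VALID
Fold 2: move[1]->L => RLUULLU INVALID (collision), skipped
Fold 3: move[0]->L => LUUULLU VALID
Fold 4: move[0]->D => DUUULLU INVALID (collision), skipped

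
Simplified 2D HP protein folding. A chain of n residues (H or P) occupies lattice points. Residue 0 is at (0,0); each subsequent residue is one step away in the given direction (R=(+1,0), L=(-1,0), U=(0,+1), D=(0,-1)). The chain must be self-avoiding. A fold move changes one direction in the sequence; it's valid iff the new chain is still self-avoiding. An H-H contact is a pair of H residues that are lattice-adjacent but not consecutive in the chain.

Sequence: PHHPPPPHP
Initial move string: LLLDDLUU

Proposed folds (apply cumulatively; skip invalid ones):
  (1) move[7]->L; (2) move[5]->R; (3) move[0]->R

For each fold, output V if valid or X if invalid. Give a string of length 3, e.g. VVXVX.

Answer: VXX

Derivation:
Initial: LLLDDLUU -> [(0, 0), (-1, 0), (-2, 0), (-3, 0), (-3, -1), (-3, -2), (-4, -2), (-4, -1), (-4, 0)]
Fold 1: move[7]->L => LLLDDLUL VALID
Fold 2: move[5]->R => LLLDDRUL INVALID (collision), skipped
Fold 3: move[0]->R => RLLDDLUL INVALID (collision), skipped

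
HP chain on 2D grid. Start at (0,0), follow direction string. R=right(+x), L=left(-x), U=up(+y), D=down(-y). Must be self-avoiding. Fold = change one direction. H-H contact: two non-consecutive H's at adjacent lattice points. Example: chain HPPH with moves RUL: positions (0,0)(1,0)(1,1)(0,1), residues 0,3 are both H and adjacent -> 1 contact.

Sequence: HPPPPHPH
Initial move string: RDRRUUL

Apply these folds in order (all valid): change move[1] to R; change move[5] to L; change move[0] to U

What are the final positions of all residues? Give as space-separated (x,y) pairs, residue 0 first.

Initial moves: RDRRUUL
Fold: move[1]->R => RRRRUUL (positions: [(0, 0), (1, 0), (2, 0), (3, 0), (4, 0), (4, 1), (4, 2), (3, 2)])
Fold: move[5]->L => RRRRULL (positions: [(0, 0), (1, 0), (2, 0), (3, 0), (4, 0), (4, 1), (3, 1), (2, 1)])
Fold: move[0]->U => URRRULL (positions: [(0, 0), (0, 1), (1, 1), (2, 1), (3, 1), (3, 2), (2, 2), (1, 2)])

Answer: (0,0) (0,1) (1,1) (2,1) (3,1) (3,2) (2,2) (1,2)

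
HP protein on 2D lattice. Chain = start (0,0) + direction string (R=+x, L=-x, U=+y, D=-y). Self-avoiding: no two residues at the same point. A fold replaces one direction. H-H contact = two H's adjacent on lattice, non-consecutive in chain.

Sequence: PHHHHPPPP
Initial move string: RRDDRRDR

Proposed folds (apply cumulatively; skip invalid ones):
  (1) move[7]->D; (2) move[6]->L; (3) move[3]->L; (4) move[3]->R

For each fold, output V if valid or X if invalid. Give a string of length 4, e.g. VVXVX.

Answer: VXXV

Derivation:
Initial: RRDDRRDR -> [(0, 0), (1, 0), (2, 0), (2, -1), (2, -2), (3, -2), (4, -2), (4, -3), (5, -3)]
Fold 1: move[7]->D => RRDDRRDD VALID
Fold 2: move[6]->L => RRDDRRLD INVALID (collision), skipped
Fold 3: move[3]->L => RRDLRRDD INVALID (collision), skipped
Fold 4: move[3]->R => RRDRRRDD VALID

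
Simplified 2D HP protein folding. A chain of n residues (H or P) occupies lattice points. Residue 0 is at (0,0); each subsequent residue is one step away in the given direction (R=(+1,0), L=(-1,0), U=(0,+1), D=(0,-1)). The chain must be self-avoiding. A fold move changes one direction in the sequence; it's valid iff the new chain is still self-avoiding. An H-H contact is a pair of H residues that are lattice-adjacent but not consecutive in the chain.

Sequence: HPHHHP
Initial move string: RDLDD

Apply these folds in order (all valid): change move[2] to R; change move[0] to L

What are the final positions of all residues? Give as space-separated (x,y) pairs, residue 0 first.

Initial moves: RDLDD
Fold: move[2]->R => RDRDD (positions: [(0, 0), (1, 0), (1, -1), (2, -1), (2, -2), (2, -3)])
Fold: move[0]->L => LDRDD (positions: [(0, 0), (-1, 0), (-1, -1), (0, -1), (0, -2), (0, -3)])

Answer: (0,0) (-1,0) (-1,-1) (0,-1) (0,-2) (0,-3)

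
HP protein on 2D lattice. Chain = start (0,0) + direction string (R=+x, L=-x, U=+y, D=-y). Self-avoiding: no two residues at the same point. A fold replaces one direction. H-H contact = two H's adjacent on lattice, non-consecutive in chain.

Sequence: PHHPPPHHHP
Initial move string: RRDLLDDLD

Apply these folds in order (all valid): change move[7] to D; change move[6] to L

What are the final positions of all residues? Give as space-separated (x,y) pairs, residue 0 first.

Initial moves: RRDLLDDLD
Fold: move[7]->D => RRDLLDDDD (positions: [(0, 0), (1, 0), (2, 0), (2, -1), (1, -1), (0, -1), (0, -2), (0, -3), (0, -4), (0, -5)])
Fold: move[6]->L => RRDLLDLDD (positions: [(0, 0), (1, 0), (2, 0), (2, -1), (1, -1), (0, -1), (0, -2), (-1, -2), (-1, -3), (-1, -4)])

Answer: (0,0) (1,0) (2,0) (2,-1) (1,-1) (0,-1) (0,-2) (-1,-2) (-1,-3) (-1,-4)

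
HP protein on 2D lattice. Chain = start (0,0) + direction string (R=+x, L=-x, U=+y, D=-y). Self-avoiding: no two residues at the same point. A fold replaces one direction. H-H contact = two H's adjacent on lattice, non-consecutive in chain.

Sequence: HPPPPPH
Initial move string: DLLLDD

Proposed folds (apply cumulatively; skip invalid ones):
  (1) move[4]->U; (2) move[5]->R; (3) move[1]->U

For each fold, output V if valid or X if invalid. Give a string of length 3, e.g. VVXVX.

Initial: DLLLDD -> [(0, 0), (0, -1), (-1, -1), (-2, -1), (-3, -1), (-3, -2), (-3, -3)]
Fold 1: move[4]->U => DLLLUD INVALID (collision), skipped
Fold 2: move[5]->R => DLLLDR VALID
Fold 3: move[1]->U => DULLDR INVALID (collision), skipped

Answer: XVX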